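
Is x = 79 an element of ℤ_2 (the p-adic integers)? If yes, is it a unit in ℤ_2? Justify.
x ∈ ℤ_2^× (unit); v_2(x) = 0

ℤ_2 = {x ∈ ℚ_2 : v_2(x) ≥ 0} and ℤ_2^× = {x ∈ ℤ_2 : v_2(x) = 0}. Here v_2(79) = v_2(num) − v_2(den) = 0; compare against these criteria.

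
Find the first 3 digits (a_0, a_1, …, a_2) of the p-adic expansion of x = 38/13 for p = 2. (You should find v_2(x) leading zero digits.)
(a_0, …, a_2) = (0, 1, 1)

v_2(38/13) = 1, so a_0 = ... = a_0 = 0. Factor out: x = 2^1 · u with u = 19/13 a unit in ℤ_2. Expand u iteratively via a_{v+i} = u_i mod 2, u_{i+1} = (u_i − a_{v+i})/2:
  u_0 = 19/13;  a_1 = 1;  u_1 = (u_0 − 1)/2 = 3/13
  u_1 = 3/13;  a_2 = 1;  u_2 = (u_1 − 1)/2 = -5/13
Digits: (0, 1, 1).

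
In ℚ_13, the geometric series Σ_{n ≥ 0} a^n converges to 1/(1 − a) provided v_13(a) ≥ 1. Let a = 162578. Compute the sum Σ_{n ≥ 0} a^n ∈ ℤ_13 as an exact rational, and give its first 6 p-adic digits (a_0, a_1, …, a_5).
Σ a^n = 1/(1 − a) = -1/162577;  first 6 digits = (1, 0, 0, 9, 5, 0)

v_13(a) = 3 ≥ 1, so the series converges in ℤ_13 to 1/(1 − a) = 1/(1 − 162578) = -1/162577. Expand this rational in ℤ_13: compute digits iteratively via d_i = x_i mod 13, x_{i+1} = (x_i − d_i)/13. The first 6 digits are (1, 0, 0, 9, 5, 0).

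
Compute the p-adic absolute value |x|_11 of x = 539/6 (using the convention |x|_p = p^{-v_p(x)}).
|539/6|_11 = 1/11

Step 1 — compute v_11(x) by factoring powers of 11 out of the numerator and denominator: v_11(539/6) = 1. Step 2 — apply |x|_p = p^{-v_p(x)} = 11^{-1} = 1/11.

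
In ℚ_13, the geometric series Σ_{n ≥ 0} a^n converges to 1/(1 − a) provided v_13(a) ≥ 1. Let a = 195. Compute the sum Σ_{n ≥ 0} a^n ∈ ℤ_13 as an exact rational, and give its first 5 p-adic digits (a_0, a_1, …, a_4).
Σ a^n = 1/(1 − a) = -1/194;  first 5 digits = (1, 2, 5, 12, 3)

v_13(a) = 1 ≥ 1, so the series converges in ℤ_13 to 1/(1 − a) = 1/(1 − 195) = -1/194. Expand this rational in ℤ_13: compute digits iteratively via d_i = x_i mod 13, x_{i+1} = (x_i − d_i)/13. The first 5 digits are (1, 2, 5, 12, 3).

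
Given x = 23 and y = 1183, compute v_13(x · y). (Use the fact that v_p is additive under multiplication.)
v_13(27209) = 2

v_p(x) = 0 (factor: 23 = 13^0 · 23); v_p(y) = 2 (factor: 1183 = 13^2 · 7). Additivity: v_p(xy) = v_p(x) + v_p(y) = 0 + 2 = 2. (Direct check: xy = 27209 = 13^2 · (161).)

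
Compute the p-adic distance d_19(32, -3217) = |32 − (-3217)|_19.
d_19(32, -3217) = 1/361

Step 1 — x − y = 32 − (-3217) = 3249. Step 2 — v_19(3249) = 2 (factor: 3249 = (19^2 · 9); the sign does not affect v_p). Step 3 — |x − y|_19 = 19^{-2} = 1/361.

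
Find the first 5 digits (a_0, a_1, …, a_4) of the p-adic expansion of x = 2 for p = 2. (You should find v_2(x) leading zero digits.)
(a_0, …, a_4) = (0, 1, 0, 0, 0)

v_2(2) = 1, so a_0 = ... = a_0 = 0. Factor out: x = 2^1 · u with u = 1 a unit in ℤ_2. Expand u iteratively via a_{v+i} = u_i mod 2, u_{i+1} = (u_i − a_{v+i})/2:
  u_0 = 1;  a_1 = 1;  u_1 = (u_0 − 1)/2 = 0
  u_1 = 0;  a_2 = 0;  u_2 = (u_1 − 0)/2 = 0
  u_2 = 0;  a_3 = 0;  u_3 = (u_2 − 0)/2 = 0
  u_3 = 0;  a_4 = 0;  u_4 = (u_3 − 0)/2 = 0
Digits: (0, 1, 0, 0, 0).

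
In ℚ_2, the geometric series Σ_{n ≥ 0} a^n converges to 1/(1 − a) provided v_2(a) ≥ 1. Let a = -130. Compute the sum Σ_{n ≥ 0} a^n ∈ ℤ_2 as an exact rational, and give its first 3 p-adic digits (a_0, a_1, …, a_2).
Σ a^n = 1/(1 − a) = 1/131;  first 3 digits = (1, 1, 0)

v_2(a) = 1 ≥ 1, so the series converges in ℤ_2 to 1/(1 − a) = 1/(1 − (-130)) = 1/131. Expand this rational in ℤ_2: compute digits iteratively via d_i = x_i mod 2, x_{i+1} = (x_i − d_i)/2. The first 3 digits are (1, 1, 0).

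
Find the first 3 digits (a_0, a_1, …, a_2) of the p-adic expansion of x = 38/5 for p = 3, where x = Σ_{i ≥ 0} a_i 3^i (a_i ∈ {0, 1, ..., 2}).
(a_0, …, a_2) = (1, 1, 1)

v_3(38/5) = 0 (numerator and denominator both coprime to 3), so x ∈ ℤ_3^×. Compute digits iteratively via a_i = x_i mod 3, x_{i+1} = (x_i − a_i)/3, with x_0 = x:
  x_0 = 38/5;  a_0 = 1;  x_1 = (x_0 − 1)/3 = 11/5
  x_1 = 11/5;  a_1 = 1;  x_2 = (x_1 − 1)/3 = 2/5
  x_2 = 2/5;  a_2 = 1;  x_3 = (x_2 − 1)/3 = -1/5
Digits: (1, 1, 1).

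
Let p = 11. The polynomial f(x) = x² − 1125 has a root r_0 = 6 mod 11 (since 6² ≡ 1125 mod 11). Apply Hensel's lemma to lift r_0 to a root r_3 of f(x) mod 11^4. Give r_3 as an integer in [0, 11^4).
r_3 = 3757 (mod 14641)

Hensel's recurrence: r_{i+1} = r_i − f(r_i)·(f′(r_i))^{-1} mod 11^{i+2}, with f′(x) = 2x. Iterate:
  r_0 = 6 (mod 11)
  r_1 = 6 (mod 121)
  r_2 = 1095 (mod 1331)
  r_3 = 3757 (mod 14641)
Final: r_3 = 3757, and one checks f(r_3) ≡ 0 mod 11^4.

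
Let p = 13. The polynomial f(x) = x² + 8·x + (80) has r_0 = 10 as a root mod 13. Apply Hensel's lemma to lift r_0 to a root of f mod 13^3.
r_2 = 1908 (mod 2197)

Hensel: r_{i+1} = r_i − f(r_i)·(f′(r_i))^{-1} mod 13^{i+2}, f′(x) = 2x + 8. Iterate:
  r_0 = 10 (mod 13)
  r_1 = 49 (mod 169)
  r_2 = 1908 (mod 2197)
Final: r = 1908 satisfies f(r) ≡ 0 mod 13^3.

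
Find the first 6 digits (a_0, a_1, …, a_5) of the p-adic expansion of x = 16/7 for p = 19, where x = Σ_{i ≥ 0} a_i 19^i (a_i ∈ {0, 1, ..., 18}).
(a_0, …, a_5) = (5, 8, 5, 16, 10, 13)

v_19(16/7) = 0 (numerator and denominator both coprime to 19), so x ∈ ℤ_19^×. Compute digits iteratively via a_i = x_i mod 19, x_{i+1} = (x_i − a_i)/19, with x_0 = x:
  x_0 = 16/7;  a_0 = 5;  x_1 = (x_0 − 5)/19 = -1/7
  x_1 = -1/7;  a_1 = 8;  x_2 = (x_1 − 8)/19 = -3/7
  x_2 = -3/7;  a_2 = 5;  x_3 = (x_2 − 5)/19 = -2/7
  x_3 = -2/7;  a_3 = 16;  x_4 = (x_3 − 16)/19 = -6/7
  x_4 = -6/7;  a_4 = 10;  x_5 = (x_4 − 10)/19 = -4/7
  x_5 = -4/7;  a_5 = 13;  x_6 = (x_5 − 13)/19 = -5/7
Digits: (5, 8, 5, 16, 10, 13).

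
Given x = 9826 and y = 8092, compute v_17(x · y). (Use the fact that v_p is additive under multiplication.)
v_17(79511992) = 5

v_p(x) = 3 (factor: 9826 = 17^3 · 2); v_p(y) = 2 (factor: 8092 = 17^2 · 28). Additivity: v_p(xy) = v_p(x) + v_p(y) = 3 + 2 = 5. (Direct check: xy = 79511992 = 17^5 · (56).)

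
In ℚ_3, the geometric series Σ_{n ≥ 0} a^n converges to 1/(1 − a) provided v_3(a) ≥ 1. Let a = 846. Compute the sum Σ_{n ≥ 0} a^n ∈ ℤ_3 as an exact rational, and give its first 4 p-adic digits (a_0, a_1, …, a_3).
Σ a^n = 1/(1 − a) = -1/845;  first 4 digits = (1, 0, 1, 1)

v_3(a) = 2 ≥ 1, so the series converges in ℤ_3 to 1/(1 − a) = 1/(1 − 846) = -1/845. Expand this rational in ℤ_3: compute digits iteratively via d_i = x_i mod 3, x_{i+1} = (x_i − d_i)/3. The first 4 digits are (1, 0, 1, 1).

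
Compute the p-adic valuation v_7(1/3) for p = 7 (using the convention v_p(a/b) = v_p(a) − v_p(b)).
v_7(1/3) = 0

Factor powers of 7 from the numerator and denominator of the reduced fraction: 1 = 7^0 · 1 and 3 = 7^0 · 3. Apply v_p(a/b) = v_p(a) − v_p(b): v_7(1/3) = 0 − 0 = 0.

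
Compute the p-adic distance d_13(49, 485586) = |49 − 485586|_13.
d_13(49, 485586) = 1/28561

Step 1 — x − y = 49 − 485586 = -485537. Step 2 — v_13(-485537) = 4 (factor: -485537 = −(13^4 · 17); the sign does not affect v_p). Step 3 — |x − y|_13 = 13^{-4} = 1/28561.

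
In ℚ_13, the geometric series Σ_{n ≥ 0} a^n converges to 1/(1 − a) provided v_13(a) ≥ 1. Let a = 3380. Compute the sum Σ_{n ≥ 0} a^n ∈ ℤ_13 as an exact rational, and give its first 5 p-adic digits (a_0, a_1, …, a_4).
Σ a^n = 1/(1 − a) = -1/3379;  first 5 digits = (1, 0, 7, 1, 10)

v_13(a) = 2 ≥ 1, so the series converges in ℤ_13 to 1/(1 − a) = 1/(1 − 3380) = -1/3379. Expand this rational in ℤ_13: compute digits iteratively via d_i = x_i mod 13, x_{i+1} = (x_i − d_i)/13. The first 5 digits are (1, 0, 7, 1, 10).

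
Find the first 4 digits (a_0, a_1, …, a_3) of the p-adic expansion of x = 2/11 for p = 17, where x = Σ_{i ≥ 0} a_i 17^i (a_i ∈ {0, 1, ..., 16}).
(a_0, …, a_3) = (11, 4, 9, 1)

v_17(2/11) = 0 (numerator and denominator both coprime to 17), so x ∈ ℤ_17^×. Compute digits iteratively via a_i = x_i mod 17, x_{i+1} = (x_i − a_i)/17, with x_0 = x:
  x_0 = 2/11;  a_0 = 11;  x_1 = (x_0 − 11)/17 = -7/11
  x_1 = -7/11;  a_1 = 4;  x_2 = (x_1 − 4)/17 = -3/11
  x_2 = -3/11;  a_2 = 9;  x_3 = (x_2 − 9)/17 = -6/11
  x_3 = -6/11;  a_3 = 1;  x_4 = (x_3 − 1)/17 = -1/11
Digits: (11, 4, 9, 1).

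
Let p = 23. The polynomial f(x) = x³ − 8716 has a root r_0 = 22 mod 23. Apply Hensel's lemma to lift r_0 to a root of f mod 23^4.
r_3 = 214152 (mod 279841)

Hensel: r_{i+1} = r_i − f(r_i)/f′(r_i) mod 23^{i+2}, where f′(x) = 3x². Iterate:
  r_0 = 22 (mod 23)
  r_1 = 436 (mod 529)
  r_2 = 7313 (mod 12167)
  r_3 = 214152 (mod 279841)
Final: r = 214152 with f(r) ≡ 0 mod 23^4.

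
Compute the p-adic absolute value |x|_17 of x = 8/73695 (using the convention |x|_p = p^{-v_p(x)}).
|8/73695|_17 = 4913

Step 1 — compute v_17(x) by factoring powers of 17 out of the numerator and denominator: v_17(8/73695) = -3. Step 2 — apply |x|_p = p^{-v_p(x)} = 17^{3} = 4913.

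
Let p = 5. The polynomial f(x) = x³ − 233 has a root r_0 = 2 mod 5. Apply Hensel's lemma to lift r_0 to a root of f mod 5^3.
r_2 = 52 (mod 125)

Hensel: r_{i+1} = r_i − f(r_i)/f′(r_i) mod 5^{i+2}, where f′(x) = 3x². Iterate:
  r_0 = 2 (mod 5)
  r_1 = 2 (mod 25)
  r_2 = 52 (mod 125)
Final: r = 52 with f(r) ≡ 0 mod 5^3.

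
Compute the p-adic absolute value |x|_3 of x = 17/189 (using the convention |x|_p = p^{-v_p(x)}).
|17/189|_3 = 27

Step 1 — compute v_3(x) by factoring powers of 3 out of the numerator and denominator: v_3(17/189) = -3. Step 2 — apply |x|_p = p^{-v_p(x)} = 3^{3} = 27.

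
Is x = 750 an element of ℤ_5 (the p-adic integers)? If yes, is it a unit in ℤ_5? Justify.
x ∈ ℤ_5 but not a unit; v_5(x) = 3 > 0

ℤ_5 = {x ∈ ℚ_5 : v_5(x) ≥ 0} and ℤ_5^× = {x ∈ ℤ_5 : v_5(x) = 0}. Here v_5(750) = v_5(num) − v_5(den) = 3; compare against these criteria.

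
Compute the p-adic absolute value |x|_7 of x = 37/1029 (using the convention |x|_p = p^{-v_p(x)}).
|37/1029|_7 = 343

Step 1 — compute v_7(x) by factoring powers of 7 out of the numerator and denominator: v_7(37/1029) = -3. Step 2 — apply |x|_p = p^{-v_p(x)} = 7^{3} = 343.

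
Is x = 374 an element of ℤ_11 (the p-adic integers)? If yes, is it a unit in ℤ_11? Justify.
x ∈ ℤ_11 but not a unit; v_11(x) = 1 > 0

ℤ_11 = {x ∈ ℚ_11 : v_11(x) ≥ 0} and ℤ_11^× = {x ∈ ℤ_11 : v_11(x) = 0}. Here v_11(374) = v_11(num) − v_11(den) = 1; compare against these criteria.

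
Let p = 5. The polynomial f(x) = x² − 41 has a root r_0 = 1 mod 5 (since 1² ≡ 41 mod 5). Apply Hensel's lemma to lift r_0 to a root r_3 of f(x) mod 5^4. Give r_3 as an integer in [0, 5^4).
r_3 = 71 (mod 625)

Hensel's recurrence: r_{i+1} = r_i − f(r_i)·(f′(r_i))^{-1} mod 5^{i+2}, with f′(x) = 2x. Iterate:
  r_0 = 1 (mod 5)
  r_1 = 21 (mod 25)
  r_2 = 71 (mod 125)
  r_3 = 71 (mod 625)
Final: r_3 = 71, and one checks f(r_3) ≡ 0 mod 5^4.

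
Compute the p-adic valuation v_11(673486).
v_11(673486) = 4

v_11(n) is the largest exponent k such that 11^k divides n. Factor out: 673486 = 11^4 · 46. (Sign doesn't affect v_p.) So v_11(673486) = 4.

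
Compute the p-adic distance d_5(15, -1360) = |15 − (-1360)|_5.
d_5(15, -1360) = 1/125

Step 1 — x − y = 15 − (-1360) = 1375. Step 2 — v_5(1375) = 3 (factor: 1375 = (5^3 · 11); the sign does not affect v_p). Step 3 — |x − y|_5 = 5^{-3} = 1/125.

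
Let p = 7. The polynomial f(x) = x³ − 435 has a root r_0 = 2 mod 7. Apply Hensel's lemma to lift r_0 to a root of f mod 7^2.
r_1 = 9 (mod 49)

Hensel: r_{i+1} = r_i − f(r_i)/f′(r_i) mod 7^{i+2}, where f′(x) = 3x². Iterate:
  r_0 = 2 (mod 7)
  r_1 = 9 (mod 49)
Final: r = 9 with f(r) ≡ 0 mod 7^2.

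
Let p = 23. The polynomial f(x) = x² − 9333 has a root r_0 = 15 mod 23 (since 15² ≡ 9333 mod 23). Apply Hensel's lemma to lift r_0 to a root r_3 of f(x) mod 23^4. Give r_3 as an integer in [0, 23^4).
r_3 = 185786 (mod 279841)

Hensel's recurrence: r_{i+1} = r_i − f(r_i)·(f′(r_i))^{-1} mod 23^{i+2}, with f′(x) = 2x. Iterate:
  r_0 = 15 (mod 23)
  r_1 = 107 (mod 529)
  r_2 = 3281 (mod 12167)
  r_3 = 185786 (mod 279841)
Final: r_3 = 185786, and one checks f(r_3) ≡ 0 mod 23^4.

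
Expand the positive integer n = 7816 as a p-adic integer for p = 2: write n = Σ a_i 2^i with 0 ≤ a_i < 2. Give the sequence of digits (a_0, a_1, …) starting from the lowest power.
(a_0, a_1, …) = (0, 0, 0, 1, 0, 0, 0, 1, 0, 1, 1, 1, 1)

Repeated division by 2 gives the digits low-to-high: 7816 = 1·2^3 + 1·2^7 + 1·2^9 + 1·2^10 + 1·2^11 + 1·2^12. Digit sequence: (0, 0, 0, 1, 0, 0, 0, 1, 0, 1, 1, 1, 1).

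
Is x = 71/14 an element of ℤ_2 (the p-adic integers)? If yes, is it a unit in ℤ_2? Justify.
x ∉ ℤ_2 (v_2(x) = -1 < 0)

ℤ_2 = {x ∈ ℚ_2 : v_2(x) ≥ 0} and ℤ_2^× = {x ∈ ℤ_2 : v_2(x) = 0}. Here v_2(71/14) = v_2(num) − v_2(den) = -1; compare against these criteria.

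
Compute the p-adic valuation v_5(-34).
v_5(-34) = 0

v_5(n) is the largest exponent k such that 5^k divides n. Factor out: -34 = -5^0 · 34. (Sign doesn't affect v_p.) So v_5(-34) = 0.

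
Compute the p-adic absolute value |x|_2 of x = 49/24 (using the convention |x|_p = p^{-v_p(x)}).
|49/24|_2 = 8

Step 1 — compute v_2(x) by factoring powers of 2 out of the numerator and denominator: v_2(49/24) = -3. Step 2 — apply |x|_p = p^{-v_p(x)} = 2^{3} = 8.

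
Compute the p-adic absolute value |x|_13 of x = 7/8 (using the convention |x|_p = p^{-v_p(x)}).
|7/8|_13 = 1

Step 1 — compute v_13(x) by factoring powers of 13 out of the numerator and denominator: v_13(7/8) = 0. Step 2 — apply |x|_p = p^{-v_p(x)} = 13^{0} = 1.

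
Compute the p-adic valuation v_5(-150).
v_5(-150) = 2

v_5(n) is the largest exponent k such that 5^k divides n. Factor out: -150 = -5^2 · 6. (Sign doesn't affect v_p.) So v_5(-150) = 2.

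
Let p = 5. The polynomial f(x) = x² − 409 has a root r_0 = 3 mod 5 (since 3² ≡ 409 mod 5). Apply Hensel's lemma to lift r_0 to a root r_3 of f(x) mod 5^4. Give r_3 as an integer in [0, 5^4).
r_3 = 278 (mod 625)

Hensel's recurrence: r_{i+1} = r_i − f(r_i)·(f′(r_i))^{-1} mod 5^{i+2}, with f′(x) = 2x. Iterate:
  r_0 = 3 (mod 5)
  r_1 = 3 (mod 25)
  r_2 = 28 (mod 125)
  r_3 = 278 (mod 625)
Final: r_3 = 278, and one checks f(r_3) ≡ 0 mod 5^4.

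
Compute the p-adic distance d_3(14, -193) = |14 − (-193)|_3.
d_3(14, -193) = 1/9

Step 1 — x − y = 14 − (-193) = 207. Step 2 — v_3(207) = 2 (factor: 207 = (3^2 · 23); the sign does not affect v_p). Step 3 — |x − y|_3 = 3^{-2} = 1/9.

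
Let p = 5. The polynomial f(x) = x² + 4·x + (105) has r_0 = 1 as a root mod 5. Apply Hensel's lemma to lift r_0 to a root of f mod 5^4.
r_3 = 91 (mod 625)

Hensel: r_{i+1} = r_i − f(r_i)·(f′(r_i))^{-1} mod 5^{i+2}, f′(x) = 2x + 4. Iterate:
  r_0 = 1 (mod 5)
  r_1 = 16 (mod 25)
  r_2 = 91 (mod 125)
  r_3 = 91 (mod 625)
Final: r = 91 satisfies f(r) ≡ 0 mod 5^4.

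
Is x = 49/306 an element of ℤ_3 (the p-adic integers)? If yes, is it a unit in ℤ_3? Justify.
x ∉ ℤ_3 (v_3(x) = -2 < 0)

ℤ_3 = {x ∈ ℚ_3 : v_3(x) ≥ 0} and ℤ_3^× = {x ∈ ℤ_3 : v_3(x) = 0}. Here v_3(49/306) = v_3(num) − v_3(den) = -2; compare against these criteria.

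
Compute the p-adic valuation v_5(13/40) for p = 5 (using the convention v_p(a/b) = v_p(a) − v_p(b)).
v_5(13/40) = -1

Factor powers of 5 from the numerator and denominator of the reduced fraction: 13 = 5^0 · 13 and 40 = 5^1 · 8. Apply v_p(a/b) = v_p(a) − v_p(b): v_5(13/40) = 0 − 1 = -1.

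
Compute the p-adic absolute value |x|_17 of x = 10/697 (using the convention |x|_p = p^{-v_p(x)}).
|10/697|_17 = 17

Step 1 — compute v_17(x) by factoring powers of 17 out of the numerator and denominator: v_17(10/697) = -1. Step 2 — apply |x|_p = p^{-v_p(x)} = 17^{1} = 17.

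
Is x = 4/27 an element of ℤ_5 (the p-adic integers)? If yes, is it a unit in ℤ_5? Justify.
x ∈ ℤ_5^× (unit); v_5(x) = 0

ℤ_5 = {x ∈ ℚ_5 : v_5(x) ≥ 0} and ℤ_5^× = {x ∈ ℤ_5 : v_5(x) = 0}. Here v_5(4/27) = v_5(num) − v_5(den) = 0; compare against these criteria.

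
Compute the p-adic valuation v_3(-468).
v_3(-468) = 2

v_3(n) is the largest exponent k such that 3^k divides n. Factor out: -468 = -3^2 · 52. (Sign doesn't affect v_p.) So v_3(-468) = 2.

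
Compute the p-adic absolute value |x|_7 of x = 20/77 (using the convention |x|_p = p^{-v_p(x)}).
|20/77|_7 = 7

Step 1 — compute v_7(x) by factoring powers of 7 out of the numerator and denominator: v_7(20/77) = -1. Step 2 — apply |x|_p = p^{-v_p(x)} = 7^{1} = 7.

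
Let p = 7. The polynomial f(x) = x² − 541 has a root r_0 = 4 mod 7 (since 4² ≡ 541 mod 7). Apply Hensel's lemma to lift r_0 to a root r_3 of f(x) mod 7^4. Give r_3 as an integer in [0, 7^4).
r_3 = 88 (mod 2401)

Hensel's recurrence: r_{i+1} = r_i − f(r_i)·(f′(r_i))^{-1} mod 7^{i+2}, with f′(x) = 2x. Iterate:
  r_0 = 4 (mod 7)
  r_1 = 39 (mod 49)
  r_2 = 88 (mod 343)
  r_3 = 88 (mod 2401)
Final: r_3 = 88, and one checks f(r_3) ≡ 0 mod 7^4.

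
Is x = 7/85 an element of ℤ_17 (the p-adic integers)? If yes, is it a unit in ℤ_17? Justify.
x ∉ ℤ_17 (v_17(x) = -1 < 0)

ℤ_17 = {x ∈ ℚ_17 : v_17(x) ≥ 0} and ℤ_17^× = {x ∈ ℤ_17 : v_17(x) = 0}. Here v_17(7/85) = v_17(num) − v_17(den) = -1; compare against these criteria.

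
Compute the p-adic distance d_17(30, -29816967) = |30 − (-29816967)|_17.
d_17(30, -29816967) = 1/1419857

Step 1 — x − y = 30 − (-29816967) = 29816997. Step 2 — v_17(29816997) = 5 (factor: 29816997 = (17^5 · 21); the sign does not affect v_p). Step 3 — |x − y|_17 = 17^{-5} = 1/1419857.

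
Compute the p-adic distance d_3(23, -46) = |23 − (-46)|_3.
d_3(23, -46) = 1/3

Step 1 — x − y = 23 − (-46) = 69. Step 2 — v_3(69) = 1 (factor: 69 = (3^1 · 23); the sign does not affect v_p). Step 3 — |x − y|_3 = 3^{-1} = 1/3.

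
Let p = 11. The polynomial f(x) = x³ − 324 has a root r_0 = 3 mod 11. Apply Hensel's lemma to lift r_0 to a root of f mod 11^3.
r_2 = 861 (mod 1331)

Hensel: r_{i+1} = r_i − f(r_i)/f′(r_i) mod 11^{i+2}, where f′(x) = 3x². Iterate:
  r_0 = 3 (mod 11)
  r_1 = 14 (mod 121)
  r_2 = 861 (mod 1331)
Final: r = 861 with f(r) ≡ 0 mod 11^3.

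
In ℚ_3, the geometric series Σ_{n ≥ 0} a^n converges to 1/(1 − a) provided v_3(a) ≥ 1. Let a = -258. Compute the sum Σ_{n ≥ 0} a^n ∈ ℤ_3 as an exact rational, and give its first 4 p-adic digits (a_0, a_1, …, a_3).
Σ a^n = 1/(1 − a) = 1/259;  first 4 digits = (1, 1, 2, 2)

v_3(a) = 1 ≥ 1, so the series converges in ℤ_3 to 1/(1 − a) = 1/(1 − (-258)) = 1/259. Expand this rational in ℤ_3: compute digits iteratively via d_i = x_i mod 3, x_{i+1} = (x_i − d_i)/3. The first 4 digits are (1, 1, 2, 2).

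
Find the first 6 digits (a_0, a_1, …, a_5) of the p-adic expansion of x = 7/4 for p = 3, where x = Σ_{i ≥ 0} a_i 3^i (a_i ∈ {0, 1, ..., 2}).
(a_0, …, a_5) = (1, 1, 2, 0, 2, 0)

v_3(7/4) = 0 (numerator and denominator both coprime to 3), so x ∈ ℤ_3^×. Compute digits iteratively via a_i = x_i mod 3, x_{i+1} = (x_i − a_i)/3, with x_0 = x:
  x_0 = 7/4;  a_0 = 1;  x_1 = (x_0 − 1)/3 = 1/4
  x_1 = 1/4;  a_1 = 1;  x_2 = (x_1 − 1)/3 = -1/4
  x_2 = -1/4;  a_2 = 2;  x_3 = (x_2 − 2)/3 = -3/4
  x_3 = -3/4;  a_3 = 0;  x_4 = (x_3 − 0)/3 = -1/4
  x_4 = -1/4;  a_4 = 2;  x_5 = (x_4 − 2)/3 = -3/4
  x_5 = -3/4;  a_5 = 0;  x_6 = (x_5 − 0)/3 = -1/4
Digits: (1, 1, 2, 0, 2, 0).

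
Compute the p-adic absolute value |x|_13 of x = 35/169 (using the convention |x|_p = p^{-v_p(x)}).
|35/169|_13 = 169

Step 1 — compute v_13(x) by factoring powers of 13 out of the numerator and denominator: v_13(35/169) = -2. Step 2 — apply |x|_p = p^{-v_p(x)} = 13^{2} = 169.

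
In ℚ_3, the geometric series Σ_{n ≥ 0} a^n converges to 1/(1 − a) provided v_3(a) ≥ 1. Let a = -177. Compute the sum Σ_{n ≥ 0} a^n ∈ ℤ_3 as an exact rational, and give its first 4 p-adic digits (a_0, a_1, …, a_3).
Σ a^n = 1/(1 − a) = 1/178;  first 4 digits = (1, 1, 2, 2)

v_3(a) = 1 ≥ 1, so the series converges in ℤ_3 to 1/(1 − a) = 1/(1 − (-177)) = 1/178. Expand this rational in ℤ_3: compute digits iteratively via d_i = x_i mod 3, x_{i+1} = (x_i − d_i)/3. The first 4 digits are (1, 1, 2, 2).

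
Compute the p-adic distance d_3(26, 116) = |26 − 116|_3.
d_3(26, 116) = 1/9

Step 1 — x − y = 26 − 116 = -90. Step 2 — v_3(-90) = 2 (factor: -90 = −(3^2 · 10); the sign does not affect v_p). Step 3 — |x − y|_3 = 3^{-2} = 1/9.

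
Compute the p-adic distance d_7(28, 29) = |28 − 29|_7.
d_7(28, 29) = 1

Step 1 — x − y = 28 − 29 = -1. Step 2 — v_7(-1) = 0 (factor: -1 = −(7^0 · 1); the sign does not affect v_p). Step 3 — |x − y|_7 = 7^{0} = 1.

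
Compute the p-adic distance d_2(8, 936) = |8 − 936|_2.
d_2(8, 936) = 1/32

Step 1 — x − y = 8 − 936 = -928. Step 2 — v_2(-928) = 5 (factor: -928 = −(2^5 · 29); the sign does not affect v_p). Step 3 — |x − y|_2 = 2^{-5} = 1/32.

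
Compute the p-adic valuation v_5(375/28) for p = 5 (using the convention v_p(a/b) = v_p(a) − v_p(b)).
v_5(375/28) = 3

Factor powers of 5 from the numerator and denominator of the reduced fraction: 375 = 5^3 · 3 and 28 = 5^0 · 28. Apply v_p(a/b) = v_p(a) − v_p(b): v_5(375/28) = 3 − 0 = 3.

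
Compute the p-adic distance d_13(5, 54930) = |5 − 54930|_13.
d_13(5, 54930) = 1/2197

Step 1 — x − y = 5 − 54930 = -54925. Step 2 — v_13(-54925) = 3 (factor: -54925 = −(13^3 · 25); the sign does not affect v_p). Step 3 — |x − y|_13 = 13^{-3} = 1/2197.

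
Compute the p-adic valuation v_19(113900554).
v_19(113900554) = 5

v_19(n) is the largest exponent k such that 19^k divides n. Factor out: 113900554 = 19^5 · 46. (Sign doesn't affect v_p.) So v_19(113900554) = 5.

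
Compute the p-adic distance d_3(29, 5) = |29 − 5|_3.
d_3(29, 5) = 1/3

Step 1 — x − y = 29 − 5 = 24. Step 2 — v_3(24) = 1 (factor: 24 = (3^1 · 8); the sign does not affect v_p). Step 3 — |x − y|_3 = 3^{-1} = 1/3.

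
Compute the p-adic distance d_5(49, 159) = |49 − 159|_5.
d_5(49, 159) = 1/5

Step 1 — x − y = 49 − 159 = -110. Step 2 — v_5(-110) = 1 (factor: -110 = −(5^1 · 22); the sign does not affect v_p). Step 3 — |x − y|_5 = 5^{-1} = 1/5.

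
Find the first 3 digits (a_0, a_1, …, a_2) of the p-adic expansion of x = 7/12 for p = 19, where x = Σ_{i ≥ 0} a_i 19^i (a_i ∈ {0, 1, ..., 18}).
(a_0, …, a_2) = (18, 7, 17)

v_19(7/12) = 0 (numerator and denominator both coprime to 19), so x ∈ ℤ_19^×. Compute digits iteratively via a_i = x_i mod 19, x_{i+1} = (x_i − a_i)/19, with x_0 = x:
  x_0 = 7/12;  a_0 = 18;  x_1 = (x_0 − 18)/19 = -11/12
  x_1 = -11/12;  a_1 = 7;  x_2 = (x_1 − 7)/19 = -5/12
  x_2 = -5/12;  a_2 = 17;  x_3 = (x_2 − 17)/19 = -11/12
Digits: (18, 7, 17).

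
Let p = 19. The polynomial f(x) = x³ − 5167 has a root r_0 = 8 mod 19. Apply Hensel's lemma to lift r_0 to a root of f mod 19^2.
r_1 = 350 (mod 361)

Hensel: r_{i+1} = r_i − f(r_i)/f′(r_i) mod 19^{i+2}, where f′(x) = 3x². Iterate:
  r_0 = 8 (mod 19)
  r_1 = 350 (mod 361)
Final: r = 350 with f(r) ≡ 0 mod 19^2.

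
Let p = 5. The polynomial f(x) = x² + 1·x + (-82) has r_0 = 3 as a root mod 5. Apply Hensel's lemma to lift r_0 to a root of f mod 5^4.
r_3 = 588 (mod 625)

Hensel: r_{i+1} = r_i − f(r_i)·(f′(r_i))^{-1} mod 5^{i+2}, f′(x) = 2x + 1. Iterate:
  r_0 = 3 (mod 5)
  r_1 = 13 (mod 25)
  r_2 = 88 (mod 125)
  r_3 = 588 (mod 625)
Final: r = 588 satisfies f(r) ≡ 0 mod 5^4.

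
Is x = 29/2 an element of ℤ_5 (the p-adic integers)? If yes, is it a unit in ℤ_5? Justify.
x ∈ ℤ_5^× (unit); v_5(x) = 0

ℤ_5 = {x ∈ ℚ_5 : v_5(x) ≥ 0} and ℤ_5^× = {x ∈ ℤ_5 : v_5(x) = 0}. Here v_5(29/2) = v_5(num) − v_5(den) = 0; compare against these criteria.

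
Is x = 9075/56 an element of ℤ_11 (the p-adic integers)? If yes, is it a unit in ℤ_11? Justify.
x ∈ ℤ_11 but not a unit; v_11(x) = 2 > 0

ℤ_11 = {x ∈ ℚ_11 : v_11(x) ≥ 0} and ℤ_11^× = {x ∈ ℤ_11 : v_11(x) = 0}. Here v_11(9075/56) = v_11(num) − v_11(den) = 2; compare against these criteria.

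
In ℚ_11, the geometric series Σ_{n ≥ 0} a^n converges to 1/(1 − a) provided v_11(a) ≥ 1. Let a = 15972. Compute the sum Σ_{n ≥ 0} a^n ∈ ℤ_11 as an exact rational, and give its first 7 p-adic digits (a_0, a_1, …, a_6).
Σ a^n = 1/(1 − a) = -1/15971;  first 7 digits = (1, 0, 0, 1, 1, 0, 1)

v_11(a) = 3 ≥ 1, so the series converges in ℤ_11 to 1/(1 − a) = 1/(1 − 15972) = -1/15971. Expand this rational in ℤ_11: compute digits iteratively via d_i = x_i mod 11, x_{i+1} = (x_i − d_i)/11. The first 7 digits are (1, 0, 0, 1, 1, 0, 1).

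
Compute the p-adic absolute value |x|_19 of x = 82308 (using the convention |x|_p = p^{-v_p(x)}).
|82308|_19 = 1/6859

Step 1 — compute v_19(x) by factoring powers of 19 out of the numerator and denominator: v_19(82308) = 3. Step 2 — apply |x|_p = p^{-v_p(x)} = 19^{-3} = 1/6859.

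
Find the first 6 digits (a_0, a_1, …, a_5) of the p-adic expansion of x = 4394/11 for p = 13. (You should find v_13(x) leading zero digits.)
(a_0, …, a_5) = (0, 0, 0, 12, 5, 9)

v_13(4394/11) = 3, so a_0 = ... = a_2 = 0. Factor out: x = 13^3 · u with u = 2/11 a unit in ℤ_13. Expand u iteratively via a_{v+i} = u_i mod 13, u_{i+1} = (u_i − a_{v+i})/13:
  u_0 = 2/11;  a_3 = 12;  u_1 = (u_0 − 12)/13 = -10/11
  u_1 = -10/11;  a_4 = 5;  u_2 = (u_1 − 5)/13 = -5/11
  u_2 = -5/11;  a_5 = 9;  u_3 = (u_2 − 9)/13 = -8/11
Digits: (0, 0, 0, 12, 5, 9).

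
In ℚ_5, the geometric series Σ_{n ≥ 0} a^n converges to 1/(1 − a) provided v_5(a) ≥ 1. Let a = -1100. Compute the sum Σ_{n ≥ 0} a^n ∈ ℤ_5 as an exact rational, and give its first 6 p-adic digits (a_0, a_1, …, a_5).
Σ a^n = 1/(1 − a) = 1/1101;  first 6 digits = (1, 0, 1, 1, 4, 1)

v_5(a) = 2 ≥ 1, so the series converges in ℤ_5 to 1/(1 − a) = 1/(1 − (-1100)) = 1/1101. Expand this rational in ℤ_5: compute digits iteratively via d_i = x_i mod 5, x_{i+1} = (x_i − d_i)/5. The first 6 digits are (1, 0, 1, 1, 4, 1).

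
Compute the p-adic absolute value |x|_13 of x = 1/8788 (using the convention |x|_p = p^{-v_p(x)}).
|1/8788|_13 = 2197

Step 1 — compute v_13(x) by factoring powers of 13 out of the numerator and denominator: v_13(1/8788) = -3. Step 2 — apply |x|_p = p^{-v_p(x)} = 13^{3} = 2197.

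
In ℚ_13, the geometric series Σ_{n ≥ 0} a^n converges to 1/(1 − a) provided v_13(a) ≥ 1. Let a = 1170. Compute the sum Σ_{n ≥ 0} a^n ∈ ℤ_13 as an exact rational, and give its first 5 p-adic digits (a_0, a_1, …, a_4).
Σ a^n = 1/(1 − a) = -1/1169;  first 5 digits = (1, 12, 7, 11, 4)

v_13(a) = 1 ≥ 1, so the series converges in ℤ_13 to 1/(1 − a) = 1/(1 − 1170) = -1/1169. Expand this rational in ℤ_13: compute digits iteratively via d_i = x_i mod 13, x_{i+1} = (x_i − d_i)/13. The first 5 digits are (1, 12, 7, 11, 4).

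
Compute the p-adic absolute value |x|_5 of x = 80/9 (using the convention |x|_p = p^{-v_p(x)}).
|80/9|_5 = 1/5

Step 1 — compute v_5(x) by factoring powers of 5 out of the numerator and denominator: v_5(80/9) = 1. Step 2 — apply |x|_p = p^{-v_p(x)} = 5^{-1} = 1/5.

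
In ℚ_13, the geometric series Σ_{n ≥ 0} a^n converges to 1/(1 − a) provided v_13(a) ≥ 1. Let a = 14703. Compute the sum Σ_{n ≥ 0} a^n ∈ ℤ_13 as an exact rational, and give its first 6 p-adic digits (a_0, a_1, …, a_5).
Σ a^n = 1/(1 − a) = -1/14702;  first 6 digits = (1, 0, 9, 6, 3, 10)

v_13(a) = 2 ≥ 1, so the series converges in ℤ_13 to 1/(1 − a) = 1/(1 − 14703) = -1/14702. Expand this rational in ℤ_13: compute digits iteratively via d_i = x_i mod 13, x_{i+1} = (x_i − d_i)/13. The first 6 digits are (1, 0, 9, 6, 3, 10).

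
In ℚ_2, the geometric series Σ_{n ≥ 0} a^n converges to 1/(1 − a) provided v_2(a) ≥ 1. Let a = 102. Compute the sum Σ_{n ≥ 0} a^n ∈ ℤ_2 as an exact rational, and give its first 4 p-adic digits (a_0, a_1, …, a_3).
Σ a^n = 1/(1 − a) = -1/101;  first 4 digits = (1, 1, 0, 0)

v_2(a) = 1 ≥ 1, so the series converges in ℤ_2 to 1/(1 − a) = 1/(1 − 102) = -1/101. Expand this rational in ℤ_2: compute digits iteratively via d_i = x_i mod 2, x_{i+1} = (x_i − d_i)/2. The first 4 digits are (1, 1, 0, 0).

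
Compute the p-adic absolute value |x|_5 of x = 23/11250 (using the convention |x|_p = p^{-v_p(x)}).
|23/11250|_5 = 625

Step 1 — compute v_5(x) by factoring powers of 5 out of the numerator and denominator: v_5(23/11250) = -4. Step 2 — apply |x|_p = p^{-v_p(x)} = 5^{4} = 625.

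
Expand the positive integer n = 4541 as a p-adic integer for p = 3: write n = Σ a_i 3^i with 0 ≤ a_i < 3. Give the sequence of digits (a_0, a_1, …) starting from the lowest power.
(a_0, a_1, …) = (2, 1, 0, 0, 2, 0, 0, 2)

Repeated division by 3 gives the digits low-to-high: 4541 = 2 + 1·3^1 + 2·3^4 + 2·3^7. Digit sequence: (2, 1, 0, 0, 2, 0, 0, 2).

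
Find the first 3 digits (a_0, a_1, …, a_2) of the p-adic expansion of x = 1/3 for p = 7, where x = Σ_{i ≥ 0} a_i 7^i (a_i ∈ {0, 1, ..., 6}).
(a_0, …, a_2) = (5, 4, 4)

v_7(1/3) = 0 (numerator and denominator both coprime to 7), so x ∈ ℤ_7^×. Compute digits iteratively via a_i = x_i mod 7, x_{i+1} = (x_i − a_i)/7, with x_0 = x:
  x_0 = 1/3;  a_0 = 5;  x_1 = (x_0 − 5)/7 = -2/3
  x_1 = -2/3;  a_1 = 4;  x_2 = (x_1 − 4)/7 = -2/3
  x_2 = -2/3;  a_2 = 4;  x_3 = (x_2 − 4)/7 = -2/3
Digits: (5, 4, 4).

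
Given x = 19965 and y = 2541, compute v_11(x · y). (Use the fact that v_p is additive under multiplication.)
v_11(50731065) = 5

v_p(x) = 3 (factor: 19965 = 11^3 · 15); v_p(y) = 2 (factor: 2541 = 11^2 · 21). Additivity: v_p(xy) = v_p(x) + v_p(y) = 3 + 2 = 5. (Direct check: xy = 50731065 = 11^5 · (315).)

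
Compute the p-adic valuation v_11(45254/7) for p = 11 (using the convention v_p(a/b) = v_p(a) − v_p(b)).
v_11(45254/7) = 3

Factor powers of 11 from the numerator and denominator of the reduced fraction: 45254 = 11^3 · 34 and 7 = 11^0 · 7. Apply v_p(a/b) = v_p(a) − v_p(b): v_11(45254/7) = 3 − 0 = 3.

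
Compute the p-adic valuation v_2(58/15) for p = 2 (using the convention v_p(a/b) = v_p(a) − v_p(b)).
v_2(58/15) = 1

Factor powers of 2 from the numerator and denominator of the reduced fraction: 58 = 2^1 · 29 and 15 = 2^0 · 15. Apply v_p(a/b) = v_p(a) − v_p(b): v_2(58/15) = 1 − 0 = 1.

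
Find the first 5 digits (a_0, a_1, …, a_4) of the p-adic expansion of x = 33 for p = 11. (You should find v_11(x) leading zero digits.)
(a_0, …, a_4) = (0, 3, 0, 0, 0)

v_11(33) = 1, so a_0 = ... = a_0 = 0. Factor out: x = 11^1 · u with u = 3 a unit in ℤ_11. Expand u iteratively via a_{v+i} = u_i mod 11, u_{i+1} = (u_i − a_{v+i})/11:
  u_0 = 3;  a_1 = 3;  u_1 = (u_0 − 3)/11 = 0
  u_1 = 0;  a_2 = 0;  u_2 = (u_1 − 0)/11 = 0
  u_2 = 0;  a_3 = 0;  u_3 = (u_2 − 0)/11 = 0
  u_3 = 0;  a_4 = 0;  u_4 = (u_3 − 0)/11 = 0
Digits: (0, 3, 0, 0, 0).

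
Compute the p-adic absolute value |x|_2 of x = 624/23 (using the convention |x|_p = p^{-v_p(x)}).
|624/23|_2 = 1/16

Step 1 — compute v_2(x) by factoring powers of 2 out of the numerator and denominator: v_2(624/23) = 4. Step 2 — apply |x|_p = p^{-v_p(x)} = 2^{-4} = 1/16.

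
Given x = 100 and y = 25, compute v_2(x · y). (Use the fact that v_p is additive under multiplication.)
v_2(2500) = 2

v_p(x) = 2 (factor: 100 = 2^2 · 25); v_p(y) = 0 (factor: 25 = 2^0 · 25). Additivity: v_p(xy) = v_p(x) + v_p(y) = 2 + 0 = 2. (Direct check: xy = 2500 = 2^2 · (625).)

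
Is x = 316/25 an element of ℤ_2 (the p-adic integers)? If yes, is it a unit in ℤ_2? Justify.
x ∈ ℤ_2 but not a unit; v_2(x) = 2 > 0

ℤ_2 = {x ∈ ℚ_2 : v_2(x) ≥ 0} and ℤ_2^× = {x ∈ ℤ_2 : v_2(x) = 0}. Here v_2(316/25) = v_2(num) − v_2(den) = 2; compare against these criteria.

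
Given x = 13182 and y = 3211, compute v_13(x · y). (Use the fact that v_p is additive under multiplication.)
v_13(42327402) = 5

v_p(x) = 3 (factor: 13182 = 13^3 · 6); v_p(y) = 2 (factor: 3211 = 13^2 · 19). Additivity: v_p(xy) = v_p(x) + v_p(y) = 3 + 2 = 5. (Direct check: xy = 42327402 = 13^5 · (114).)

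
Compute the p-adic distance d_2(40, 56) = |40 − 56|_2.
d_2(40, 56) = 1/16

Step 1 — x − y = 40 − 56 = -16. Step 2 — v_2(-16) = 4 (factor: -16 = −(2^4 · 1); the sign does not affect v_p). Step 3 — |x − y|_2 = 2^{-4} = 1/16.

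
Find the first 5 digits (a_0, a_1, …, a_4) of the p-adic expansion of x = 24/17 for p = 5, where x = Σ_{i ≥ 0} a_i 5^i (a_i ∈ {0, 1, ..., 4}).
(a_0, …, a_4) = (2, 4, 3, 1, 2)

v_5(24/17) = 0 (numerator and denominator both coprime to 5), so x ∈ ℤ_5^×. Compute digits iteratively via a_i = x_i mod 5, x_{i+1} = (x_i − a_i)/5, with x_0 = x:
  x_0 = 24/17;  a_0 = 2;  x_1 = (x_0 − 2)/5 = -2/17
  x_1 = -2/17;  a_1 = 4;  x_2 = (x_1 − 4)/5 = -14/17
  x_2 = -14/17;  a_2 = 3;  x_3 = (x_2 − 3)/5 = -13/17
  x_3 = -13/17;  a_3 = 1;  x_4 = (x_3 − 1)/5 = -6/17
  x_4 = -6/17;  a_4 = 2;  x_5 = (x_4 − 2)/5 = -8/17
Digits: (2, 4, 3, 1, 2).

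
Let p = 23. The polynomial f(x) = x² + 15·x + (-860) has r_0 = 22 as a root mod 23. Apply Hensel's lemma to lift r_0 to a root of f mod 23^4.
r_3 = 81166 (mod 279841)

Hensel: r_{i+1} = r_i − f(r_i)·(f′(r_i))^{-1} mod 23^{i+2}, f′(x) = 2x + 15. Iterate:
  r_0 = 22 (mod 23)
  r_1 = 229 (mod 529)
  r_2 = 8164 (mod 12167)
  r_3 = 81166 (mod 279841)
Final: r = 81166 satisfies f(r) ≡ 0 mod 23^4.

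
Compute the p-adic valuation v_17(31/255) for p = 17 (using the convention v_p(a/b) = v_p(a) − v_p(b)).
v_17(31/255) = -1

Factor powers of 17 from the numerator and denominator of the reduced fraction: 31 = 17^0 · 31 and 255 = 17^1 · 15. Apply v_p(a/b) = v_p(a) − v_p(b): v_17(31/255) = 0 − 1 = -1.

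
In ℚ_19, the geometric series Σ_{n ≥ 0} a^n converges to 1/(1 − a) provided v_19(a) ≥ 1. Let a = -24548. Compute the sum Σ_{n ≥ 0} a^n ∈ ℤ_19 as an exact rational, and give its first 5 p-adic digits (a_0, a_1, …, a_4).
Σ a^n = 1/(1 − a) = 1/24549;  first 5 digits = (1, 0, 8, 15, 6)

v_19(a) = 2 ≥ 1, so the series converges in ℤ_19 to 1/(1 − a) = 1/(1 − (-24548)) = 1/24549. Expand this rational in ℤ_19: compute digits iteratively via d_i = x_i mod 19, x_{i+1} = (x_i − d_i)/19. The first 5 digits are (1, 0, 8, 15, 6).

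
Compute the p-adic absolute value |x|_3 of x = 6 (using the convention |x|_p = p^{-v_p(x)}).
|6|_3 = 1/3

Step 1 — compute v_3(x) by factoring powers of 3 out of the numerator and denominator: v_3(6) = 1. Step 2 — apply |x|_p = p^{-v_p(x)} = 3^{-1} = 1/3.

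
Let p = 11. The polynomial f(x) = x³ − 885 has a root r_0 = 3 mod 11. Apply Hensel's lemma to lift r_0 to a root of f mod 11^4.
r_3 = 8451 (mod 14641)

Hensel: r_{i+1} = r_i − f(r_i)/f′(r_i) mod 11^{i+2}, where f′(x) = 3x². Iterate:
  r_0 = 3 (mod 11)
  r_1 = 102 (mod 121)
  r_2 = 465 (mod 1331)
  r_3 = 8451 (mod 14641)
Final: r = 8451 with f(r) ≡ 0 mod 11^4.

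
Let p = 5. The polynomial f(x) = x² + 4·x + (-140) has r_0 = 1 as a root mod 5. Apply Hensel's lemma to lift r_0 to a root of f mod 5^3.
r_2 = 111 (mod 125)

Hensel: r_{i+1} = r_i − f(r_i)·(f′(r_i))^{-1} mod 5^{i+2}, f′(x) = 2x + 4. Iterate:
  r_0 = 1 (mod 5)
  r_1 = 11 (mod 25)
  r_2 = 111 (mod 125)
Final: r = 111 satisfies f(r) ≡ 0 mod 5^3.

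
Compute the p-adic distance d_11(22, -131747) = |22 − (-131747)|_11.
d_11(22, -131747) = 1/14641

Step 1 — x − y = 22 − (-131747) = 131769. Step 2 — v_11(131769) = 4 (factor: 131769 = (11^4 · 9); the sign does not affect v_p). Step 3 — |x − y|_11 = 11^{-4} = 1/14641.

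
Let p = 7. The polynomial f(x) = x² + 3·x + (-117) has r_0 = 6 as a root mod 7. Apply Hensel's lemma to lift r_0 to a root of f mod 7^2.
r_1 = 20 (mod 49)

Hensel: r_{i+1} = r_i − f(r_i)·(f′(r_i))^{-1} mod 7^{i+2}, f′(x) = 2x + 3. Iterate:
  r_0 = 6 (mod 7)
  r_1 = 20 (mod 49)
Final: r = 20 satisfies f(r) ≡ 0 mod 7^2.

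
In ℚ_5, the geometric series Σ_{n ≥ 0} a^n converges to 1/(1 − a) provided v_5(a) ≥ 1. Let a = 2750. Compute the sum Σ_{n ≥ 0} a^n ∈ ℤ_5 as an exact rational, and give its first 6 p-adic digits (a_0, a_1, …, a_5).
Σ a^n = 1/(1 − a) = -1/2749;  first 6 digits = (1, 0, 0, 2, 4, 0)

v_5(a) = 3 ≥ 1, so the series converges in ℤ_5 to 1/(1 − a) = 1/(1 − 2750) = -1/2749. Expand this rational in ℤ_5: compute digits iteratively via d_i = x_i mod 5, x_{i+1} = (x_i − d_i)/5. The first 6 digits are (1, 0, 0, 2, 4, 0).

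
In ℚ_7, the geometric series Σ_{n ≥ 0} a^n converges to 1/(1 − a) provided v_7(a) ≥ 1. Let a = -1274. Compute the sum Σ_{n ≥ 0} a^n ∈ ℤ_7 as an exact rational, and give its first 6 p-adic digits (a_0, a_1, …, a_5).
Σ a^n = 1/(1 − a) = 1/1275;  first 6 digits = (1, 0, 2, 3, 3, 5)

v_7(a) = 2 ≥ 1, so the series converges in ℤ_7 to 1/(1 − a) = 1/(1 − (-1274)) = 1/1275. Expand this rational in ℤ_7: compute digits iteratively via d_i = x_i mod 7, x_{i+1} = (x_i − d_i)/7. The first 6 digits are (1, 0, 2, 3, 3, 5).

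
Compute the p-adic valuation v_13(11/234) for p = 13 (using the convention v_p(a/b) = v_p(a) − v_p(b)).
v_13(11/234) = -1

Factor powers of 13 from the numerator and denominator of the reduced fraction: 11 = 13^0 · 11 and 234 = 13^1 · 18. Apply v_p(a/b) = v_p(a) − v_p(b): v_13(11/234) = 0 − 1 = -1.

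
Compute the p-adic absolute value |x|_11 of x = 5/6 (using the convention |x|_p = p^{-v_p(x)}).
|5/6|_11 = 1

Step 1 — compute v_11(x) by factoring powers of 11 out of the numerator and denominator: v_11(5/6) = 0. Step 2 — apply |x|_p = p^{-v_p(x)} = 11^{0} = 1.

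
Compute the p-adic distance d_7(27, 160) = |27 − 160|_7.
d_7(27, 160) = 1/7

Step 1 — x − y = 27 − 160 = -133. Step 2 — v_7(-133) = 1 (factor: -133 = −(7^1 · 19); the sign does not affect v_p). Step 3 — |x − y|_7 = 7^{-1} = 1/7.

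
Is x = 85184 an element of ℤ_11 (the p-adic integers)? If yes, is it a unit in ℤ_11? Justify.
x ∈ ℤ_11 but not a unit; v_11(x) = 3 > 0

ℤ_11 = {x ∈ ℚ_11 : v_11(x) ≥ 0} and ℤ_11^× = {x ∈ ℤ_11 : v_11(x) = 0}. Here v_11(85184) = v_11(num) − v_11(den) = 3; compare against these criteria.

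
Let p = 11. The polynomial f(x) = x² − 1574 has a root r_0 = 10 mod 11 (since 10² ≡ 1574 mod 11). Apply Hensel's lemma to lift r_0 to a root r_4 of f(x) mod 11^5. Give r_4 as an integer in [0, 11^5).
r_4 = 6533 (mod 161051)

Hensel's recurrence: r_{i+1} = r_i − f(r_i)·(f′(r_i))^{-1} mod 11^{i+2}, with f′(x) = 2x. Iterate:
  r_0 = 10 (mod 11)
  r_1 = 120 (mod 121)
  r_2 = 1209 (mod 1331)
  r_3 = 6533 (mod 14641)
  r_4 = 6533 (mod 161051)
Final: r_4 = 6533, and one checks f(r_4) ≡ 0 mod 11^5.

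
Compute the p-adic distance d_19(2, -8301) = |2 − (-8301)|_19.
d_19(2, -8301) = 1/361

Step 1 — x − y = 2 − (-8301) = 8303. Step 2 — v_19(8303) = 2 (factor: 8303 = (19^2 · 23); the sign does not affect v_p). Step 3 — |x − y|_19 = 19^{-2} = 1/361.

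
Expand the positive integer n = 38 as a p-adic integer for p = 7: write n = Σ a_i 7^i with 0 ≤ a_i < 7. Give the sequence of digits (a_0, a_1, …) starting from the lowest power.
(a_0, a_1, …) = (3, 5)

Repeated division by 7 gives the digits low-to-high: 38 = 3 + 5·7^1. Digit sequence: (3, 5).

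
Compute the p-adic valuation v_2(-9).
v_2(-9) = 0

v_2(n) is the largest exponent k such that 2^k divides n. Factor out: -9 = -2^0 · 9. (Sign doesn't affect v_p.) So v_2(-9) = 0.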